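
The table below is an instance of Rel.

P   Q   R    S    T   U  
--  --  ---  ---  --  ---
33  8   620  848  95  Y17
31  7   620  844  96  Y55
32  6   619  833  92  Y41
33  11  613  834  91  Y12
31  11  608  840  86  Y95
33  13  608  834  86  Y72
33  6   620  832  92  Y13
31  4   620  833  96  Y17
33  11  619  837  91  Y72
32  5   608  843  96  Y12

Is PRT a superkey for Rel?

No

Two distinct rows share (P=31, R=620, T=96), so PRT does not determine every attribute — not a superkey.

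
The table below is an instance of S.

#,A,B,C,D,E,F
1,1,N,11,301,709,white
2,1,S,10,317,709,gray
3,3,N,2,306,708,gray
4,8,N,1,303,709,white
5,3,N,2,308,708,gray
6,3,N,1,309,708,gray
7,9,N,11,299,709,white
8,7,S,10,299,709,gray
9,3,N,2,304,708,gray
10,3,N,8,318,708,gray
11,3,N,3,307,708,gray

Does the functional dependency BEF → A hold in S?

(B=N, E=709, F=white): rows 1, 4, 7 → A takes values {1, 8, 9} — violation
(B=S, E=709, F=gray): rows 2, 8 → A takes values {1, 7} — violation
(B=N, E=708, F=gray): rows 3, 5, 6, 9, 10, 11 → A = 3, 3, 3, 3, 3, 3 ✓
Two rows agree on BEF but differ on A, so BEF → A does not hold.

No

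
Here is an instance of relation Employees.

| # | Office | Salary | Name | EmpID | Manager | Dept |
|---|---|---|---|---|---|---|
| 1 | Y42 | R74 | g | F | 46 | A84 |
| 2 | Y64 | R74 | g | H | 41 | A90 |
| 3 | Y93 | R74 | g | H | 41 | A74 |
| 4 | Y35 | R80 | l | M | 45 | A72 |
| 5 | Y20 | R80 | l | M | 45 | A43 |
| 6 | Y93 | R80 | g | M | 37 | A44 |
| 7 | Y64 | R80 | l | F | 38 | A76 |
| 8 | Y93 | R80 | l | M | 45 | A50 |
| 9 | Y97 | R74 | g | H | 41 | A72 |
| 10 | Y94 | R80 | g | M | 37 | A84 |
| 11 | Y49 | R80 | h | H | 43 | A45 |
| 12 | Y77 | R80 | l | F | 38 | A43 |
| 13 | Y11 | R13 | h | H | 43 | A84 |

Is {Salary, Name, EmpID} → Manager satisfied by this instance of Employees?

Yes

(Salary=R74, Name=g, EmpID=F): row 1 → Manager = 46 ✓
(Salary=R74, Name=g, EmpID=H): rows 2, 3, 9 → Manager = 41, 41, 41 ✓
(Salary=R80, Name=l, EmpID=M): rows 4, 5, 8 → Manager = 45, 45, 45 ✓
(Salary=R80, Name=g, EmpID=M): rows 6, 10 → Manager = 37, 37 ✓
(Salary=R80, Name=l, EmpID=F): rows 7, 12 → Manager = 38, 38 ✓
(Salary=R80, Name=h, EmpID=H): row 11 → Manager = 43 ✓
(Salary=R13, Name=h, EmpID=H): row 13 → Manager = 43 ✓
Every {Salary, Name, EmpID} value is associated with a single Manager value, so {Salary, Name, EmpID} → Manager holds.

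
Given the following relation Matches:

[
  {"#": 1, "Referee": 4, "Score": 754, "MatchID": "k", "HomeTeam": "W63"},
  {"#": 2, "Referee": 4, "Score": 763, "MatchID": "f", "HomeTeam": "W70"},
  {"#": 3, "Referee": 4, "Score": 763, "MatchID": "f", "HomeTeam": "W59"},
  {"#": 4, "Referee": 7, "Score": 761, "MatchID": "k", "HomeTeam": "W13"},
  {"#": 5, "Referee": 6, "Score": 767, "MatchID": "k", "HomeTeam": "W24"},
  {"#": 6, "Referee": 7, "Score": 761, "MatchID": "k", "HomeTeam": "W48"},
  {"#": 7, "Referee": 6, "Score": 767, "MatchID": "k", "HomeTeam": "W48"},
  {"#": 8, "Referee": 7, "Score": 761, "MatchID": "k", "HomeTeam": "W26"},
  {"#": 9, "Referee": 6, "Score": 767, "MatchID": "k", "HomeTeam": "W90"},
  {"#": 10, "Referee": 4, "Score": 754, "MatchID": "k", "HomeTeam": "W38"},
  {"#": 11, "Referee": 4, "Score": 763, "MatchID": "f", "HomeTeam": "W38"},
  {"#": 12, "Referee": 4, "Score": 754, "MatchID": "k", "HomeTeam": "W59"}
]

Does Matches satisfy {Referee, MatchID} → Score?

(Referee=4, MatchID=k): rows 1, 10, 12 → Score = 754, 754, 754 ✓
(Referee=4, MatchID=f): rows 2, 3, 11 → Score = 763, 763, 763 ✓
(Referee=7, MatchID=k): rows 4, 6, 8 → Score = 761, 761, 761 ✓
(Referee=6, MatchID=k): rows 5, 7, 9 → Score = 767, 767, 767 ✓
Every {Referee, MatchID} value is associated with a single Score value, so {Referee, MatchID} → Score holds.

Yes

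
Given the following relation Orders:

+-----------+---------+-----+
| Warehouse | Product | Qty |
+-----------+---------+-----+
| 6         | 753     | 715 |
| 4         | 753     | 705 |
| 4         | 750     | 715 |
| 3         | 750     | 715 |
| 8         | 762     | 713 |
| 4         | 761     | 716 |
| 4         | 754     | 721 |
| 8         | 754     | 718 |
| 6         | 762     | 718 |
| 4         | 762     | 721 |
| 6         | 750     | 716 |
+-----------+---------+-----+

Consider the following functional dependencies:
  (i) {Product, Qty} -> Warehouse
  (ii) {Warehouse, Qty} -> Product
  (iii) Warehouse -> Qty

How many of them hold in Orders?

0

(i) {Product, Qty} -> Warehouse: (Product=750, Qty=715): 2 rows → Warehouse takes values {4, 3} — violation — fails.
(ii) {Warehouse, Qty} -> Product: (Warehouse=4, Qty=721): 2 rows → Product takes values {754, 762} — violation — fails.
(iii) Warehouse -> Qty: Warehouse=6: 3 rows → Qty takes values {715, 718, 716} — violation; Warehouse=4: 5 rows → Qty takes values {705, 715, 716, 721} — violation; Warehouse=8: 2 rows → Qty takes values {713, 718} — violation — fails.
None of the 3 dependencies hold.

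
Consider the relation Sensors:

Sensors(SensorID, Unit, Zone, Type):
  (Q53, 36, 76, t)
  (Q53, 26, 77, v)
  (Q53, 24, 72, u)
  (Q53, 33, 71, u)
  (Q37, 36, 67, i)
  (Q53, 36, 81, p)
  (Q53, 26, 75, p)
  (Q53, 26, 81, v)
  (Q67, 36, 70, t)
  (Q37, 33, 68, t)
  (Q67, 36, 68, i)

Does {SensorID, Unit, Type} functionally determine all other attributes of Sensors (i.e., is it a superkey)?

No

Two distinct rows share (SensorID=Q53, Unit=26, Type=v), so {SensorID, Unit, Type} does not determine every attribute — not a superkey.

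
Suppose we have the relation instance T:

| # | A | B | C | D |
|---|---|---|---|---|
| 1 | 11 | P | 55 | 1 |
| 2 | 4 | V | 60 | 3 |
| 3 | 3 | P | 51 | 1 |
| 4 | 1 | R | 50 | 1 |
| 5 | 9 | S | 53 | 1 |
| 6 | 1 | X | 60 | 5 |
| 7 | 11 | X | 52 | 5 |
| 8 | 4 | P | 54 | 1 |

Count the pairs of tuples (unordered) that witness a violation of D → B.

7

D=1: violating pairs (1,4), (1,5), (3,4), (3,5), (4,5), (4,8), (5,8) — 7 pairs.
D=5: all 2 rows agree on B — 0 pairs.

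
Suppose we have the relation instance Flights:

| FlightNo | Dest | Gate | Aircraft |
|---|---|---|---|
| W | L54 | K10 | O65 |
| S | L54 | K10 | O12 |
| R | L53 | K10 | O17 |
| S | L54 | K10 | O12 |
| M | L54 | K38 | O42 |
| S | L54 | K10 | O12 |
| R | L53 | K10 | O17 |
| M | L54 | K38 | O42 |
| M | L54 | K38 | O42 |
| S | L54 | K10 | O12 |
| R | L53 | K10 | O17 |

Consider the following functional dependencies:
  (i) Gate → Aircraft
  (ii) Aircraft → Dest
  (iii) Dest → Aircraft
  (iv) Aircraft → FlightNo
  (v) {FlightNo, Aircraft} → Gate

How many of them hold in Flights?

3

(i) Gate → Aircraft: Gate=K10: 8 rows → Aircraft takes values {O65, O12, O17} — violation — fails.
(ii) Aircraft → Dest: every LHS value maps to a single RHS value — holds.
(iii) Dest → Aircraft: Dest=L54: 8 rows → Aircraft takes values {O65, O12, O42} — violation — fails.
(iv) Aircraft → FlightNo: every LHS value maps to a single RHS value — holds.
(v) {FlightNo, Aircraft} → Gate: every LHS value maps to a single RHS value — holds.
3 of the 5 dependencies hold.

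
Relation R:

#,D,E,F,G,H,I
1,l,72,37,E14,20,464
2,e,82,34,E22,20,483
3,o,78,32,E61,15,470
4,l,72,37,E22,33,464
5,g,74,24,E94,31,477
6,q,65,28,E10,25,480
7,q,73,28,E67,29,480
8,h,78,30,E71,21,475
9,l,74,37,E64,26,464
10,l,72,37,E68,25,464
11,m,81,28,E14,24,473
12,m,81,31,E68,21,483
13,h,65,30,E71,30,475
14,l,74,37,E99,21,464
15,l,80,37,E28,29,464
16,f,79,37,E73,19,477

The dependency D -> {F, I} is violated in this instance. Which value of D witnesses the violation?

D=l: rows 1, 4, 9, 10, 14, 15 → {F,I} = (37, 464), (37, 464), (37, 464), (37, 464), (37, 464), (37, 464) ✓
D=e: row 2 → {F,I} = (34, 483) ✓
D=o: row 3 → {F,I} = (32, 470) ✓
D=g: row 5 → {F,I} = (24, 477) ✓
D=q: rows 6, 7 → {F,I} = (28, 480), (28, 480) ✓
D=h: rows 8, 13 → {F,I} = (30, 475), (30, 475) ✓
D=m: rows 11, 12 → {F,I} takes values {(28, 473), (31, 483)} — violation
D=f: row 16 → {F,I} = (37, 477) ✓
The only D value with inconsistent RHS is D=m.

m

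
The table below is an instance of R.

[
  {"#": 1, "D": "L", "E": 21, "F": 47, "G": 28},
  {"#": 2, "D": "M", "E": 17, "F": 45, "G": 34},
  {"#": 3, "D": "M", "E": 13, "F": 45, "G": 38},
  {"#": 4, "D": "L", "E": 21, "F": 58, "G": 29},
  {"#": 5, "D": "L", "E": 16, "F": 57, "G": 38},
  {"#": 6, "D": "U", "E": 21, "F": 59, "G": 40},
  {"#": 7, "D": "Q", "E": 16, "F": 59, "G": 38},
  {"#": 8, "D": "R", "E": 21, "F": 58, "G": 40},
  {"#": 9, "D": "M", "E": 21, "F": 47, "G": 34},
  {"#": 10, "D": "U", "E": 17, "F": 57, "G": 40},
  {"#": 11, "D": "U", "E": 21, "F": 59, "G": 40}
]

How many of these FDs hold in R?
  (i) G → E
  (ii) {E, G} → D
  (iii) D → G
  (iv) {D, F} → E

(i) G → E: G=34: rows 2, 9 → E takes values {17, 21} — violation; G=38: rows 3, 5, 7 → E takes values {13, 16} — violation; G=40: rows 6, 8, 10, 11 → E takes values {21, 17} — violation — fails.
(ii) {E, G} → D: (E=16, G=38): rows 5, 7 → D takes values {L, Q} — violation; (E=21, G=40): rows 6, 8, 11 → D takes values {U, R} — violation — fails.
(iii) D → G: D=L: rows 1, 4, 5 → G takes values {28, 29, 38} — violation; D=M: rows 2, 3, 9 → G takes values {34, 38} — violation — fails.
(iv) {D, F} → E: (D=M, F=45): rows 2, 3 → E takes values {17, 13} — violation — fails.
None of the 4 dependencies hold.

0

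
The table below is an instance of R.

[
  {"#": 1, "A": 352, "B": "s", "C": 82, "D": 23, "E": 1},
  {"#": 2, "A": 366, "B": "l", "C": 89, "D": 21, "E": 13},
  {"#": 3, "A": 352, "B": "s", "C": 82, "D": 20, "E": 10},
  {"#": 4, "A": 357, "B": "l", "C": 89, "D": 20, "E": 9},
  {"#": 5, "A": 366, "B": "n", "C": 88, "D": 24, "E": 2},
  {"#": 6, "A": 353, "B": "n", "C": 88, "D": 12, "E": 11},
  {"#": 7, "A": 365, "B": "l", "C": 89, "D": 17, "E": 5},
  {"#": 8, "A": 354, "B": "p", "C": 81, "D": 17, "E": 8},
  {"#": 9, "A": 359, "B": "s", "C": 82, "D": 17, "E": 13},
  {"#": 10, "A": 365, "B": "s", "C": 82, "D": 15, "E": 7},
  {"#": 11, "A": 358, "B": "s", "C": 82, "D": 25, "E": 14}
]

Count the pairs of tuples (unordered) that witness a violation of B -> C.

0

B=s: all 5 rows agree on C — 0 pairs.
B=l: all 3 rows agree on C — 0 pairs.
B=n: all 2 rows agree on C — 0 pairs.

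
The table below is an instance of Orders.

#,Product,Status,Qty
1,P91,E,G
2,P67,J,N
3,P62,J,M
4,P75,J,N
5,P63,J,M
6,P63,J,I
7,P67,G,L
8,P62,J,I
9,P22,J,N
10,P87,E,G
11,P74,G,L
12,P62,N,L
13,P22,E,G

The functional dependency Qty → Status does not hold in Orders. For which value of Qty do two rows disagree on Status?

Qty=G: rows 1, 10, 13 → Status = E, E, E ✓
Qty=N: rows 2, 4, 9 → Status = J, J, J ✓
Qty=M: rows 3, 5 → Status = J, J ✓
Qty=I: rows 6, 8 → Status = J, J ✓
Qty=L: rows 7, 11, 12 → Status takes values {G, N} — violation
The only Qty value with inconsistent Status is Qty=L.

L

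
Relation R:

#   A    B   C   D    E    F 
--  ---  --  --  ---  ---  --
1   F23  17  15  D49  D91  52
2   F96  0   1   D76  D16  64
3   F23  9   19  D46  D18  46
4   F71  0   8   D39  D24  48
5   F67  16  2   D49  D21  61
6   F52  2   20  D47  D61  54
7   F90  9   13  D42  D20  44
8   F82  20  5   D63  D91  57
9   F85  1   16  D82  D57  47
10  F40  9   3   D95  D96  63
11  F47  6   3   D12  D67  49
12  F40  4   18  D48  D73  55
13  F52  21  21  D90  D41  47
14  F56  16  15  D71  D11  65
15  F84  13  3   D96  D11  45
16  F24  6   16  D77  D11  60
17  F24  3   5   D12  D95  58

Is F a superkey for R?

No

Rows 9 and 13 have the same F value F=47 but are distinct tuples, so F does not determine every attribute — not a superkey.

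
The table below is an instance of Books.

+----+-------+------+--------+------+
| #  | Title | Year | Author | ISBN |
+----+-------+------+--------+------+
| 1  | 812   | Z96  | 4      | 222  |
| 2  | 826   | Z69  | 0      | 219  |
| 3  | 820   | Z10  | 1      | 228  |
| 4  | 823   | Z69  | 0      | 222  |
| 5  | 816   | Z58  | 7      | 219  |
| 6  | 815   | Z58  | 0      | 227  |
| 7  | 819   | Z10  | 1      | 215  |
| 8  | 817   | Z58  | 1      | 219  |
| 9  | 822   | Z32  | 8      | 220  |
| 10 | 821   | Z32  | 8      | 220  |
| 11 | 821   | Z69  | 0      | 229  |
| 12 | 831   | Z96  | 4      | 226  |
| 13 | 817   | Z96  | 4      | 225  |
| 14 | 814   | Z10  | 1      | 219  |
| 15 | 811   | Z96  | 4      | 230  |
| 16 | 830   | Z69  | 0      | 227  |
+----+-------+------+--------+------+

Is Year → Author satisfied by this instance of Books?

No

Year=Z96: rows 1, 12, 13, 15 → Author = 4, 4, 4, 4 ✓
Year=Z69: rows 2, 4, 11, 16 → Author = 0, 0, 0, 0 ✓
Year=Z10: rows 3, 7, 14 → Author = 1, 1, 1 ✓
Year=Z58: rows 5, 6, 8 → Author takes values {7, 0, 1} — violation
Year=Z32: rows 9, 10 → Author = 8, 8 ✓
Two rows agree on Year but differ on Author, so Year → Author does not hold.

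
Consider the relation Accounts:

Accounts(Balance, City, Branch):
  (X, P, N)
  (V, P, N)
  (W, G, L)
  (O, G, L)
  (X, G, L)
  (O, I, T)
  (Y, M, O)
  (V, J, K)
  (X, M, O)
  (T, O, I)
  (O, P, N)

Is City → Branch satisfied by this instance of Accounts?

Yes

City=P: 3 rows → Branch = N, N, N ✓
City=G: 3 rows → Branch = L, L, L ✓
City=I: 1 row → Branch = T ✓
City=M: 2 rows → Branch = O, O ✓
City=J: 1 row → Branch = K ✓
City=O: 1 row → Branch = I ✓
Every City value is associated with a single Branch value, so City → Branch holds.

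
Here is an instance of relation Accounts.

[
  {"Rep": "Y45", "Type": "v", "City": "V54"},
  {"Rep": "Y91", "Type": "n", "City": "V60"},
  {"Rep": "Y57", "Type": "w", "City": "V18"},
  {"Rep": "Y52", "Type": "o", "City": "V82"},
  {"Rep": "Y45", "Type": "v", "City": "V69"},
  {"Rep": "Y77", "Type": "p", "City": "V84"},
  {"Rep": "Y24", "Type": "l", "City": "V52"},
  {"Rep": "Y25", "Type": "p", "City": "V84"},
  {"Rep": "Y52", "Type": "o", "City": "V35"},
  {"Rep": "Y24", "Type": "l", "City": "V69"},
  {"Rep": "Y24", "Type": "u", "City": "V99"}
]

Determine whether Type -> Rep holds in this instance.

No

Type=v: 2 rows → Rep = Y45, Y45 ✓
Type=n: 1 row → Rep = Y91 ✓
Type=w: 1 row → Rep = Y57 ✓
Type=o: 2 rows → Rep = Y52, Y52 ✓
Type=p: 2 rows → Rep takes values {Y77, Y25} — violation
Type=l: 2 rows → Rep = Y24, Y24 ✓
Type=u: 1 row → Rep = Y24 ✓
Two rows agree on Type but differ on Rep, so Type -> Rep does not hold.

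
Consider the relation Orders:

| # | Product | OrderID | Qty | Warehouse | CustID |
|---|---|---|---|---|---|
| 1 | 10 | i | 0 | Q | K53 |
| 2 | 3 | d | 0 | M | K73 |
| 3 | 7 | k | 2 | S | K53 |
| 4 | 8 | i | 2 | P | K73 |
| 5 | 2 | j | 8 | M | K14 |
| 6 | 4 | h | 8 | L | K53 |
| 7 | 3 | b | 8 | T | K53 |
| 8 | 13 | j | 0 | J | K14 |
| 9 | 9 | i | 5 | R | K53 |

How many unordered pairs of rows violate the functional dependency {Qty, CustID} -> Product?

1

(Qty=8, CustID=K53): violating pairs (6,7) — 1 pair.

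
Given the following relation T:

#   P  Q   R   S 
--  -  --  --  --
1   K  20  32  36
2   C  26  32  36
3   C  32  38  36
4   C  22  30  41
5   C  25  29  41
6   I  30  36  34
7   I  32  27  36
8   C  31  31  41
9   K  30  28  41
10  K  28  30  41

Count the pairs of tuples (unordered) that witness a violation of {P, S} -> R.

5

(P=C, S=36): violating pairs (2,3) — 1 pair.
(P=C, S=41): violating pairs (4,5), (4,8), (5,8) — 3 pairs.
(P=K, S=41): violating pairs (9,10) — 1 pair.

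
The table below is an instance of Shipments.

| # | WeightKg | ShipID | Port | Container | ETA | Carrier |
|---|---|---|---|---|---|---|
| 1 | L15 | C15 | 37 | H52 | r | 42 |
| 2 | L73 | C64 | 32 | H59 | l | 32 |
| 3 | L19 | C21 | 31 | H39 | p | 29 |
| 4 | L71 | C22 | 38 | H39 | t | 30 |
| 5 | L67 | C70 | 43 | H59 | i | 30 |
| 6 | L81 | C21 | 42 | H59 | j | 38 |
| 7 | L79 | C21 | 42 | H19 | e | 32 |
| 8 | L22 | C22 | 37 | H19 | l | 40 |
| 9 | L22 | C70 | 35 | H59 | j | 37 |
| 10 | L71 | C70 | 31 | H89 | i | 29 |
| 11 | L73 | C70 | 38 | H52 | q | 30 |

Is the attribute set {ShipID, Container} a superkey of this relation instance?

No

Rows 5 and 9 have the same {ShipID, Container} value (ShipID=C70, Container=H59) but are distinct tuples, so {ShipID, Container} does not determine every attribute — not a superkey.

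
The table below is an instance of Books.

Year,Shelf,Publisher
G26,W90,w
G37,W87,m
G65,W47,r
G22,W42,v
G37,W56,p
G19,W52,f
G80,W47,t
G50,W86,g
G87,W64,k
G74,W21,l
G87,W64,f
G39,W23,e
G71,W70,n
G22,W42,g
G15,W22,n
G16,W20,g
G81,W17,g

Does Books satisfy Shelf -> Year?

No

Shelf=W90: 1 row → Year = G26 ✓
Shelf=W87: 1 row → Year = G37 ✓
Shelf=W47: 2 rows → Year takes values {G65, G80} — violation
Shelf=W42: 2 rows → Year = G22, G22 ✓
Shelf=W56: 1 row → Year = G37 ✓
Shelf=W52: 1 row → Year = G19 ✓
Shelf=W86: 1 row → Year = G50 ✓
Shelf=W64: 2 rows → Year = G87, G87 ✓
Shelf=W21: 1 row → Year = G74 ✓
Shelf=W23: 1 row → Year = G39 ✓
Shelf=W70: 1 row → Year = G71 ✓
Shelf=W22: 1 row → Year = G15 ✓
Shelf=W20: 1 row → Year = G16 ✓
Shelf=W17: 1 row → Year = G81 ✓
Two rows agree on Shelf but differ on Year, so Shelf -> Year does not hold.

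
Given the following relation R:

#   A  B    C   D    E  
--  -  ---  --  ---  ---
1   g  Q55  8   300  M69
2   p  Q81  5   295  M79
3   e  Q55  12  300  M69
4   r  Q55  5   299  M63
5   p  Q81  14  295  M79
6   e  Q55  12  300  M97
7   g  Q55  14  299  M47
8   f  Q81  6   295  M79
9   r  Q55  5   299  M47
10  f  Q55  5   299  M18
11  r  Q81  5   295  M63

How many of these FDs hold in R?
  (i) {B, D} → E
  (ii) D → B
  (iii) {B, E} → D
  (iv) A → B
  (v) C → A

(i) {B, D} → E: (B=Q55, D=300): rows 1, 3, 6 → E takes values {M69, M97} — violation; (B=Q81, D=295): rows 2, 5, 8, 11 → E takes values {M79, M63} — violation; (B=Q55, D=299): rows 4, 7, 9, 10 → E takes values {M63, M47, M18} — violation — fails.
(ii) D → B: every LHS value maps to a single RHS value — holds.
(iii) {B, E} → D: every LHS value maps to a single RHS value — holds.
(iv) A → B: A=r: rows 4, 9, 11 → B takes values {Q55, Q81} — violation; A=f: rows 8, 10 → B takes values {Q81, Q55} — violation — fails.
(v) C → A: C=5: rows 2, 4, 9, 10, 11 → A takes values {p, r, f} — violation; C=14: rows 5, 7 → A takes values {p, g} — violation — fails.
2 of the 5 dependencies hold.

2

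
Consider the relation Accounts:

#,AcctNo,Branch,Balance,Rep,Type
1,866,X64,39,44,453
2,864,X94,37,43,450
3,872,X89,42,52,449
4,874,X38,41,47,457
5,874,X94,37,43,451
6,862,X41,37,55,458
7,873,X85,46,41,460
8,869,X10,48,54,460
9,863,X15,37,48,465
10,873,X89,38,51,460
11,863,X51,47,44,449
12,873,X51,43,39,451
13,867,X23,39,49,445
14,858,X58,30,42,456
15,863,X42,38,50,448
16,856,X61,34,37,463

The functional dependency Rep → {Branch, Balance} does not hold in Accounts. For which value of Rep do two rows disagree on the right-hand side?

Rep=44: rows 1, 11 → {Branch,Balance} takes values {(X64, 39), (X51, 47)} — violation
Rep=43: rows 2, 5 → {Branch,Balance} = (X94, 37), (X94, 37) ✓
Rep=52: row 3 → {Branch,Balance} = (X89, 42) ✓
Rep=47: row 4 → {Branch,Balance} = (X38, 41) ✓
Rep=55: row 6 → {Branch,Balance} = (X41, 37) ✓
Rep=41: row 7 → {Branch,Balance} = (X85, 46) ✓
Rep=54: row 8 → {Branch,Balance} = (X10, 48) ✓
Rep=48: row 9 → {Branch,Balance} = (X15, 37) ✓
Rep=51: row 10 → {Branch,Balance} = (X89, 38) ✓
Rep=39: row 12 → {Branch,Balance} = (X51, 43) ✓
Rep=49: row 13 → {Branch,Balance} = (X23, 39) ✓
Rep=42: row 14 → {Branch,Balance} = (X58, 30) ✓
Rep=50: row 15 → {Branch,Balance} = (X42, 38) ✓
Rep=37: row 16 → {Branch,Balance} = (X61, 34) ✓
The only Rep value with inconsistent RHS is Rep=44.

44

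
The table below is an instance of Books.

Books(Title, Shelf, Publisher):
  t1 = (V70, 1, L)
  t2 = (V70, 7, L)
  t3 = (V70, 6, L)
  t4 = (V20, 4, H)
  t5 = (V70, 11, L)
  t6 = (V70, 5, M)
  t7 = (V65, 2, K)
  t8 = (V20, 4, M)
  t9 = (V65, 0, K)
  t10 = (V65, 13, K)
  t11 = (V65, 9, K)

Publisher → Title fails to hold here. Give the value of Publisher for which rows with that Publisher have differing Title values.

M

Publisher=L: rows 1, 2, 3, 5 → Title = V70, V70, V70, V70 ✓
Publisher=H: row 4 → Title = V20 ✓
Publisher=M: rows 6, 8 → Title takes values {V70, V20} — violation
Publisher=K: rows 7, 9, 10, 11 → Title = V65, V65, V65, V65 ✓
The only Publisher value with inconsistent Title is Publisher=M.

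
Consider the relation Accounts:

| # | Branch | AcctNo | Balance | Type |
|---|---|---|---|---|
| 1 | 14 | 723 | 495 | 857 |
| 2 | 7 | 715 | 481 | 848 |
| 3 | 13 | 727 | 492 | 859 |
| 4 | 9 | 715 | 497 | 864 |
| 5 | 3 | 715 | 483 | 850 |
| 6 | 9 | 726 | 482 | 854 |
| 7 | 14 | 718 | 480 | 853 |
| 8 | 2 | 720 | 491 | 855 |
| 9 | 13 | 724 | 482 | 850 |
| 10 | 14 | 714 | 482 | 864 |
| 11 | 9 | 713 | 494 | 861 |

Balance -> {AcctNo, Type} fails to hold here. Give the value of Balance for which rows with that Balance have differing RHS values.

Balance=495: row 1 → {AcctNo,Type} = (723, 857) ✓
Balance=481: row 2 → {AcctNo,Type} = (715, 848) ✓
Balance=492: row 3 → {AcctNo,Type} = (727, 859) ✓
Balance=497: row 4 → {AcctNo,Type} = (715, 864) ✓
Balance=483: row 5 → {AcctNo,Type} = (715, 850) ✓
Balance=482: rows 6, 9, 10 → {AcctNo,Type} takes values {(726, 854), (724, 850), (714, 864)} — violation
Balance=480: row 7 → {AcctNo,Type} = (718, 853) ✓
Balance=491: row 8 → {AcctNo,Type} = (720, 855) ✓
Balance=494: row 11 → {AcctNo,Type} = (713, 861) ✓
The only Balance value with inconsistent RHS is Balance=482.

482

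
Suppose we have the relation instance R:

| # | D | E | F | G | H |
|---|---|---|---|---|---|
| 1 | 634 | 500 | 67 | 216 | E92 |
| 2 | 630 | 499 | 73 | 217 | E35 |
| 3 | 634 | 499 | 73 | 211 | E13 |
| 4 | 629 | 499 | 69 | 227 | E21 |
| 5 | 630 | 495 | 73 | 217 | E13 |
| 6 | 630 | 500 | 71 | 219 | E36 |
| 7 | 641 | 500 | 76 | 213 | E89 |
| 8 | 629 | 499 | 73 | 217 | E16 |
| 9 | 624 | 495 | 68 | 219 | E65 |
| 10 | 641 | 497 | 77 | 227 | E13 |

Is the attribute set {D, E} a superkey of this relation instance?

No

Rows 4 and 8 have the same {D, E} value (D=629, E=499) but are distinct tuples, so {D, E} does not determine every attribute — not a superkey.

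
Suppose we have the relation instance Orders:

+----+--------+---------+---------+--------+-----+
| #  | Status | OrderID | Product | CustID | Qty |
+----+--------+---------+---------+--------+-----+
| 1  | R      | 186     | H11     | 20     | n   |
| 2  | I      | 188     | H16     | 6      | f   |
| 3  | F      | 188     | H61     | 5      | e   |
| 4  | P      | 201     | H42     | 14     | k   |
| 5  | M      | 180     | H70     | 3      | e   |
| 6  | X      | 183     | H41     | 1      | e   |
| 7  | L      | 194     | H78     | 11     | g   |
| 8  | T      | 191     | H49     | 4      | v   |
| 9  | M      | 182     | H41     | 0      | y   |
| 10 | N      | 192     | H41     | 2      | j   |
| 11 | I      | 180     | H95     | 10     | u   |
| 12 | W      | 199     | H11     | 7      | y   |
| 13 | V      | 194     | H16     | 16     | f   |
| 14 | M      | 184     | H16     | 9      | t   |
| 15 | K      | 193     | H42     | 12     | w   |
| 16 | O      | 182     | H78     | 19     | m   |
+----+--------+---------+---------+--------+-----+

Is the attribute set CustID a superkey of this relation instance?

Yes

All 16 rows have distinct CustID values, so CustID → (all attributes) holds and CustID is a superkey.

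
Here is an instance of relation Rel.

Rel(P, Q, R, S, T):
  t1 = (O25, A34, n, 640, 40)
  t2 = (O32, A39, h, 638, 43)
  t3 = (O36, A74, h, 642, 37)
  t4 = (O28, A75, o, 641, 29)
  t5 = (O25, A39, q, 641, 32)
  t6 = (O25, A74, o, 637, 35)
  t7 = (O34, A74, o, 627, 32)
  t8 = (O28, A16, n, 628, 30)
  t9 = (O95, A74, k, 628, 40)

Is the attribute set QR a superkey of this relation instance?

No

Rows 6 and 7 have the same QR value (Q=A74, R=o) but are distinct tuples, so QR does not determine every attribute — not a superkey.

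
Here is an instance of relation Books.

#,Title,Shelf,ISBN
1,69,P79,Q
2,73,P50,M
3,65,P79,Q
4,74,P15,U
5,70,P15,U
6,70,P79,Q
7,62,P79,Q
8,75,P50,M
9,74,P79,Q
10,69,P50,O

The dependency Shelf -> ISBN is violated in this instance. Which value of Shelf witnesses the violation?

P50

Shelf=P79: rows 1, 3, 6, 7, 9 → ISBN = Q, Q, Q, Q, Q ✓
Shelf=P50: rows 2, 8, 10 → ISBN takes values {M, O} — violation
Shelf=P15: rows 4, 5 → ISBN = U, U ✓
The only Shelf value with inconsistent ISBN is Shelf=P50.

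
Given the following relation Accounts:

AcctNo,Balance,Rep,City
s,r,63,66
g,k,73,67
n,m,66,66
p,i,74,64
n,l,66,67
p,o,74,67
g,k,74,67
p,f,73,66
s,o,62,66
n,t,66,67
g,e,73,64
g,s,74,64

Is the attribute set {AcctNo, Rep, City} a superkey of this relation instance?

Two distinct rows share (AcctNo=n, Rep=66, City=67), so {AcctNo, Rep, City} does not determine every attribute — not a superkey.

No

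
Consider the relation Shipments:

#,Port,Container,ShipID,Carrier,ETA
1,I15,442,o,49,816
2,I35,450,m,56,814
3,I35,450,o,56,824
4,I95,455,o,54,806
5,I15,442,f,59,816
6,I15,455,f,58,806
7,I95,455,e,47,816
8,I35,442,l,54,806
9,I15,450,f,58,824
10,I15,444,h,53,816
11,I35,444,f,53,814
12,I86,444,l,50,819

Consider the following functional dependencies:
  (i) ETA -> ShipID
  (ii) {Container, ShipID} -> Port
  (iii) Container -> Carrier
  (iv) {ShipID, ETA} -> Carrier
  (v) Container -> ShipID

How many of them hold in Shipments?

(i) ETA -> ShipID: ETA=816: rows 1, 5, 7, 10 → ShipID takes values {o, f, e, h} — violation; ETA=814: rows 2, 11 → ShipID takes values {m, f} — violation; ETA=824: rows 3, 9 → ShipID takes values {o, f} — violation; ETA=806: rows 4, 6, 8 → ShipID takes values {o, f, l} — violation — fails.
(ii) {Container, ShipID} -> Port: every LHS value maps to a single RHS value — holds.
(iii) Container -> Carrier: Container=442: rows 1, 5, 8 → Carrier takes values {49, 59, 54} — violation; Container=450: rows 2, 3, 9 → Carrier takes values {56, 58} — violation; Container=455: rows 4, 6, 7 → Carrier takes values {54, 58, 47} — violation; Container=444: rows 10, 11, 12 → Carrier takes values {53, 50} — violation — fails.
(iv) {ShipID, ETA} -> Carrier: every LHS value maps to a single RHS value — holds.
(v) Container -> ShipID: Container=442: rows 1, 5, 8 → ShipID takes values {o, f, l} — violation; Container=450: rows 2, 3, 9 → ShipID takes values {m, o, f} — violation; Container=455: rows 4, 6, 7 → ShipID takes values {o, f, e} — violation; Container=444: rows 10, 11, 12 → ShipID takes values {h, f, l} — violation — fails.
2 of the 5 dependencies hold.

2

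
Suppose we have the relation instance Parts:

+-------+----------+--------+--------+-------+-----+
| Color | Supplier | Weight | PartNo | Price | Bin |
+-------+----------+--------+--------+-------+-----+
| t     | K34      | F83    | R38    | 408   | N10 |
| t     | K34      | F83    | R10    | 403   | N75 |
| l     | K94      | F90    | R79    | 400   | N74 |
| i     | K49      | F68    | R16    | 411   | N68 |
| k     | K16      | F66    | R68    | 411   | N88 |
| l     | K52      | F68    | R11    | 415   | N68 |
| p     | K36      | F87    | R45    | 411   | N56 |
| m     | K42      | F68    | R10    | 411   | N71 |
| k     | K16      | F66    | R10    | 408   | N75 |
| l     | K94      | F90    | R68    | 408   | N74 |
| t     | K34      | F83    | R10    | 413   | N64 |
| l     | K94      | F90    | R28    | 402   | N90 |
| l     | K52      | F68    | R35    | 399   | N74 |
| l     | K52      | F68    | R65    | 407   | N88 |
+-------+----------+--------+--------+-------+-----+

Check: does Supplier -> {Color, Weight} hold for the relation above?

Supplier=K34: 3 rows → {Color,Weight} = (t, F83), (t, F83), (t, F83) ✓
Supplier=K94: 3 rows → {Color,Weight} = (l, F90), (l, F90), (l, F90) ✓
Supplier=K49: 1 row → {Color,Weight} = (i, F68) ✓
Supplier=K16: 2 rows → {Color,Weight} = (k, F66), (k, F66) ✓
Supplier=K52: 3 rows → {Color,Weight} = (l, F68), (l, F68), (l, F68) ✓
Supplier=K36: 1 row → {Color,Weight} = (p, F87) ✓
Supplier=K42: 1 row → {Color,Weight} = (m, F68) ✓
Every Supplier value is associated with a single {Color, Weight} value, so Supplier -> {Color, Weight} holds.

Yes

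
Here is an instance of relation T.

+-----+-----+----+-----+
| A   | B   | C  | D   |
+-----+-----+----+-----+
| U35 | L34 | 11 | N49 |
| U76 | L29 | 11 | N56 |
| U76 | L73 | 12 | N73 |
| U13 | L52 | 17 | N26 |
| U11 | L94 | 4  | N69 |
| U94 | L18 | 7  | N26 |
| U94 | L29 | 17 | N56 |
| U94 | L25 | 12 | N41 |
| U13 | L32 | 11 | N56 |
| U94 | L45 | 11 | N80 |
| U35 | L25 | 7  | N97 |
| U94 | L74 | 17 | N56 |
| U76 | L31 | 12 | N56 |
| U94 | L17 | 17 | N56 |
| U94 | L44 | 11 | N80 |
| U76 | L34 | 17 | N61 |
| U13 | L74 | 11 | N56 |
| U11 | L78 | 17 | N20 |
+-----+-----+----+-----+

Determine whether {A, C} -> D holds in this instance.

No

(A=U35, C=11): 1 row → D = N49 ✓
(A=U76, C=11): 1 row → D = N56 ✓
(A=U76, C=12): 2 rows → D takes values {N73, N56} — violation
(A=U13, C=17): 1 row → D = N26 ✓
(A=U11, C=4): 1 row → D = N69 ✓
(A=U94, C=7): 1 row → D = N26 ✓
(A=U94, C=17): 3 rows → D = N56, N56, N56 ✓
(A=U94, C=12): 1 row → D = N41 ✓
(A=U13, C=11): 2 rows → D = N56, N56 ✓
(A=U94, C=11): 2 rows → D = N80, N80 ✓
(A=U35, C=7): 1 row → D = N97 ✓
(A=U76, C=17): 1 row → D = N61 ✓
(A=U11, C=17): 1 row → D = N20 ✓
Two rows agree on {A, C} but differ on D, so {A, C} -> D does not hold.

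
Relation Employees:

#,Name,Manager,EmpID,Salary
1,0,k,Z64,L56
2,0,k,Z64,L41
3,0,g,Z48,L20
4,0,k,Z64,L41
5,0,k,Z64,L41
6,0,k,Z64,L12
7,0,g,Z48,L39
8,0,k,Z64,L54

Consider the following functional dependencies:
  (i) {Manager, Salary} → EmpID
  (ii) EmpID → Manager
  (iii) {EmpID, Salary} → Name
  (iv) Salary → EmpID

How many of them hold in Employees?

(i) {Manager, Salary} → EmpID: every LHS value maps to a single RHS value — holds.
(ii) EmpID → Manager: every LHS value maps to a single RHS value — holds.
(iii) {EmpID, Salary} → Name: every LHS value maps to a single RHS value — holds.
(iv) Salary → EmpID: every LHS value maps to a single RHS value — holds.
4 of the 4 dependencies hold.

4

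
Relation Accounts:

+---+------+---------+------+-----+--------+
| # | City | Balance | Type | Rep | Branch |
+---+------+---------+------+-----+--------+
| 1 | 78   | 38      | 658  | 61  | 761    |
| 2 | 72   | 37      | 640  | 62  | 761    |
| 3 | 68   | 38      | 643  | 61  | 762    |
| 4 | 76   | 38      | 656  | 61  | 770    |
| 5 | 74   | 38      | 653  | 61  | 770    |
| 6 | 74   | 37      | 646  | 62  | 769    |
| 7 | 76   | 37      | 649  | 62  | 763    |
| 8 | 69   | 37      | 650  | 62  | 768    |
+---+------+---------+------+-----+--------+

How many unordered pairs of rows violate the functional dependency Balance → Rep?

Balance=38: all 4 rows agree on Rep — 0 pairs.
Balance=37: all 4 rows agree on Rep — 0 pairs.

0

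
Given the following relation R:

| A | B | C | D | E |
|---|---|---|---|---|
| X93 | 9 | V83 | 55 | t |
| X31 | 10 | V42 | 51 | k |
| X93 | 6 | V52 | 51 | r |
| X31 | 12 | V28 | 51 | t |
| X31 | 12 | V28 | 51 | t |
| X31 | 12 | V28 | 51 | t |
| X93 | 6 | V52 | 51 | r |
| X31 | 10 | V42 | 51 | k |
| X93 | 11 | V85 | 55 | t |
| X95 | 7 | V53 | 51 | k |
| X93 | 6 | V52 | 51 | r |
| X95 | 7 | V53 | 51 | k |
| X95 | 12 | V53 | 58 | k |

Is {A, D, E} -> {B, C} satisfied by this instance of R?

(A=X93, D=55, E=t): 2 rows → {B,C} takes values {(9, V83), (11, V85)} — violation
(A=X31, D=51, E=k): 2 rows → {B,C} = (10, V42), (10, V42) ✓
(A=X93, D=51, E=r): 3 rows → {B,C} = (6, V52), (6, V52), (6, V52) ✓
(A=X31, D=51, E=t): 3 rows → {B,C} = (12, V28), (12, V28), (12, V28) ✓
(A=X95, D=51, E=k): 2 rows → {B,C} = (7, V53), (7, V53) ✓
(A=X95, D=58, E=k): 1 row → {B,C} = (12, V53) ✓
Two rows agree on {A, D, E} but differ on {B, C}, so {A, D, E} -> {B, C} does not hold.

No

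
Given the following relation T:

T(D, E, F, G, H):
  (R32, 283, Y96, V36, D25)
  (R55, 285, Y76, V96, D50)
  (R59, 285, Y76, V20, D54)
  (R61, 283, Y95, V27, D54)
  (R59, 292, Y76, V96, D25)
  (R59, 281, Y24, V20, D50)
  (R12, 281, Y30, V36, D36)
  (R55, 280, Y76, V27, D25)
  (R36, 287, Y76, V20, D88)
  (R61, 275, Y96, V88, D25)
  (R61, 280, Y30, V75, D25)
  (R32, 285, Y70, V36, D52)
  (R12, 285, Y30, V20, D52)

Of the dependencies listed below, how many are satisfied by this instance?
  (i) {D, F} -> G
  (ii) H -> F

0

(i) {D, F} -> G: (D=R55, F=Y76): 2 rows → G takes values {V96, V27} — violation; (D=R59, F=Y76): 2 rows → G takes values {V20, V96} — violation; (D=R12, F=Y30): 2 rows → G takes values {V36, V20} — violation — fails.
(ii) H -> F: H=D25: 5 rows → F takes values {Y96, Y76, Y30} — violation; H=D50: 2 rows → F takes values {Y76, Y24} — violation; H=D54: 2 rows → F takes values {Y76, Y95} — violation; H=D52: 2 rows → F takes values {Y70, Y30} — violation — fails.
None of the 2 dependencies hold.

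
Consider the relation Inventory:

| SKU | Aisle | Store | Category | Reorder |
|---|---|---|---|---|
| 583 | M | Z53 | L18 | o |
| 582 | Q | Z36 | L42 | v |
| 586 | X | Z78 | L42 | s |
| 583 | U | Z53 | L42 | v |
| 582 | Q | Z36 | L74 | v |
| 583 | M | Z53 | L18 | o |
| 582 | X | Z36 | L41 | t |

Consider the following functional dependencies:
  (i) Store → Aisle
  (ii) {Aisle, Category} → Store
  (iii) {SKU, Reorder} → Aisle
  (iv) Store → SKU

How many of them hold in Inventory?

(i) Store → Aisle: Store=Z53: 3 rows → Aisle takes values {M, U} — violation; Store=Z36: 3 rows → Aisle takes values {Q, X} — violation — fails.
(ii) {Aisle, Category} → Store: every LHS value maps to a single RHS value — holds.
(iii) {SKU, Reorder} → Aisle: every LHS value maps to a single RHS value — holds.
(iv) Store → SKU: every LHS value maps to a single RHS value — holds.
3 of the 4 dependencies hold.

3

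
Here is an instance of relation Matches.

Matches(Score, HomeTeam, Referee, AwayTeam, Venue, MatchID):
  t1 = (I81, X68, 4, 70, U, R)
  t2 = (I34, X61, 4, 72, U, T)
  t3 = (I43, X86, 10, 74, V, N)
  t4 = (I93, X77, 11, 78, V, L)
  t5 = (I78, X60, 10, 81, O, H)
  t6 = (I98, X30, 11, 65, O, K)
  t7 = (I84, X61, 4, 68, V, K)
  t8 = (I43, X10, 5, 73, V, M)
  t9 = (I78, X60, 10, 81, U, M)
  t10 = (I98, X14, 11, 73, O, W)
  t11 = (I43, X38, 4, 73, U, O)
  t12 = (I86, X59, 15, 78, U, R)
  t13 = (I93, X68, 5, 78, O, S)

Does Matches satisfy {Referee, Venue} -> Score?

(Referee=4, Venue=U): rows 1, 2, 11 → Score takes values {I81, I34, I43} — violation
(Referee=10, Venue=V): row 3 → Score = I43 ✓
(Referee=11, Venue=V): row 4 → Score = I93 ✓
(Referee=10, Venue=O): row 5 → Score = I78 ✓
(Referee=11, Venue=O): rows 6, 10 → Score = I98, I98 ✓
(Referee=4, Venue=V): row 7 → Score = I84 ✓
(Referee=5, Venue=V): row 8 → Score = I43 ✓
(Referee=10, Venue=U): row 9 → Score = I78 ✓
(Referee=15, Venue=U): row 12 → Score = I86 ✓
(Referee=5, Venue=O): row 13 → Score = I93 ✓
Two rows agree on {Referee, Venue} but differ on Score, so {Referee, Venue} -> Score does not hold.

No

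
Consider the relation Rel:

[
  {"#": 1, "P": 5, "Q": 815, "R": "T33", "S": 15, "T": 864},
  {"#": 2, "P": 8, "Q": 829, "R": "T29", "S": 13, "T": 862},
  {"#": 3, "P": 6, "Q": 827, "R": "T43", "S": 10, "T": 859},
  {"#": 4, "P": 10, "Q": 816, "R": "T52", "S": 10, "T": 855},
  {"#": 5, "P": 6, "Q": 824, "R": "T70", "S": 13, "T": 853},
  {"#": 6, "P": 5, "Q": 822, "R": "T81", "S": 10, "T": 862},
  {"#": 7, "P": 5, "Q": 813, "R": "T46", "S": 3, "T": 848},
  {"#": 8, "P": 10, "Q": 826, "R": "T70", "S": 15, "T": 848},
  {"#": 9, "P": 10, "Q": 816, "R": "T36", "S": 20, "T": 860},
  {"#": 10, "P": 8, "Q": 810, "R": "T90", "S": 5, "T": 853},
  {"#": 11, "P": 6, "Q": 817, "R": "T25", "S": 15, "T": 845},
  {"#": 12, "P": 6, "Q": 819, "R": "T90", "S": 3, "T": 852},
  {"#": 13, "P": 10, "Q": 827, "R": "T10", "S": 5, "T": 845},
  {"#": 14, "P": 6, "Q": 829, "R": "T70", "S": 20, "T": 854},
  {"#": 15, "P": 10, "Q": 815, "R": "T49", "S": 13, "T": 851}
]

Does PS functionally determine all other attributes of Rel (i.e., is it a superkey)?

All 15 rows have distinct PS values, so PS → (all attributes) holds and PS is a superkey.

Yes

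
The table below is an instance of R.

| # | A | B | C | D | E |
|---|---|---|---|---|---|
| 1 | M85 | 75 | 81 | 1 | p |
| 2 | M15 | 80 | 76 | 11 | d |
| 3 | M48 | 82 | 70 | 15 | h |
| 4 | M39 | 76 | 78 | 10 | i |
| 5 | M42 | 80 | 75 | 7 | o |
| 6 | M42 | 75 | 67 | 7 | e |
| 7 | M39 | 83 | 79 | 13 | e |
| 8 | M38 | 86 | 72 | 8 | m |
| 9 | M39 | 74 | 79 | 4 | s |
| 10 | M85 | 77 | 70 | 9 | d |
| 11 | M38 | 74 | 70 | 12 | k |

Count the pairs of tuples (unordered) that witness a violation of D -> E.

D=7: violating pairs (5,6) — 1 pair.

1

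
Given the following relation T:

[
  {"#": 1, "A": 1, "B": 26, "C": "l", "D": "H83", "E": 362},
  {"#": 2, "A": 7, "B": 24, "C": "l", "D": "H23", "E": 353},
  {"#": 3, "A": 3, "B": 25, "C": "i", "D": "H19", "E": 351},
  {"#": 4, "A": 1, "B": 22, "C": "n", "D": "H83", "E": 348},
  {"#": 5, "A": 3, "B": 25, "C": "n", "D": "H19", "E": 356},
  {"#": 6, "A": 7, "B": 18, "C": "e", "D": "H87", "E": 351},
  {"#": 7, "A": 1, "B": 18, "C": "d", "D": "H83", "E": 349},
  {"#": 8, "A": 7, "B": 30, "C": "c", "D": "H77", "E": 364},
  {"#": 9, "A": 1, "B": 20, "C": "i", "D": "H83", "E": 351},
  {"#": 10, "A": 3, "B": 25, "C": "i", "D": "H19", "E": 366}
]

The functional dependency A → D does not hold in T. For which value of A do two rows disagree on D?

7

A=1: rows 1, 4, 7, 9 → D = H83, H83, H83, H83 ✓
A=7: rows 2, 6, 8 → D takes values {H23, H87, H77} — violation
A=3: rows 3, 5, 10 → D = H19, H19, H19 ✓
The only A value with inconsistent D is A=7.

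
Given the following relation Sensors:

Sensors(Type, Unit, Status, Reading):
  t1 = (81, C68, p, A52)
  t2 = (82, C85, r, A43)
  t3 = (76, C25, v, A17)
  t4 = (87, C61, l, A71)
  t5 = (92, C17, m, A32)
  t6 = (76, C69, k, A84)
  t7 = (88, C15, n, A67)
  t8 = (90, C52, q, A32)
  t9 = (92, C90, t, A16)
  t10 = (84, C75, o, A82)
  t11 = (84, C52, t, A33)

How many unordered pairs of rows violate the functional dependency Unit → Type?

1

Unit=C52: violating pairs (8,11) — 1 pair.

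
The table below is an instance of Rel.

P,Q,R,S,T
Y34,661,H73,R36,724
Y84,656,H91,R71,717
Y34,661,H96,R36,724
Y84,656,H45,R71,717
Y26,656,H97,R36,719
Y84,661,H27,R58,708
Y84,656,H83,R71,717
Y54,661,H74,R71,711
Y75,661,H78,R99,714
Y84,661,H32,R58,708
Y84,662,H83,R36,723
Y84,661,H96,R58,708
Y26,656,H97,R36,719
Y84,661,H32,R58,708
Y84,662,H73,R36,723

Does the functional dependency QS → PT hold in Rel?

Yes

(Q=661, S=R36): 2 rows → {P,T} = (Y34, 724), (Y34, 724) ✓
(Q=656, S=R71): 3 rows → {P,T} = (Y84, 717), (Y84, 717), (Y84, 717) ✓
(Q=656, S=R36): 2 rows → {P,T} = (Y26, 719), (Y26, 719) ✓
(Q=661, S=R58): 4 rows → {P,T} = (Y84, 708), (Y84, 708), (Y84, 708), (Y84, 708) ✓
(Q=661, S=R71): 1 row → {P,T} = (Y54, 711) ✓
(Q=661, S=R99): 1 row → {P,T} = (Y75, 714) ✓
(Q=662, S=R36): 2 rows → {P,T} = (Y84, 723), (Y84, 723) ✓
Every QS value is associated with a single PT value, so QS → PT holds.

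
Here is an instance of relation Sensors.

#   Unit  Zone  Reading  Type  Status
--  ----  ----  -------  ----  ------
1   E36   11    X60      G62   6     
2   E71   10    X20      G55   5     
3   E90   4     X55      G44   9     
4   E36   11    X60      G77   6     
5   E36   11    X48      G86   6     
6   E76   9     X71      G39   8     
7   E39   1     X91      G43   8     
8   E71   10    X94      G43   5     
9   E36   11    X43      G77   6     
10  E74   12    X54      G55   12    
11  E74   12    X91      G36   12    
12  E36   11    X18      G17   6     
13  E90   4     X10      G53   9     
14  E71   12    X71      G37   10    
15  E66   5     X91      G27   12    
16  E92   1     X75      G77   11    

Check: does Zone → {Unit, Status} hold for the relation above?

No

Zone=11: rows 1, 4, 5, 9, 12 → {Unit,Status} = (E36, 6), (E36, 6), (E36, 6), (E36, 6), (E36, 6) ✓
Zone=10: rows 2, 8 → {Unit,Status} = (E71, 5), (E71, 5) ✓
Zone=4: rows 3, 13 → {Unit,Status} = (E90, 9), (E90, 9) ✓
Zone=9: row 6 → {Unit,Status} = (E76, 8) ✓
Zone=1: rows 7, 16 → {Unit,Status} takes values {(E39, 8), (E92, 11)} — violation
Zone=12: rows 10, 11, 14 → {Unit,Status} takes values {(E74, 12), (E71, 10)} — violation
Zone=5: row 15 → {Unit,Status} = (E66, 12) ✓
Two rows agree on Zone but differ on {Unit, Status}, so Zone → {Unit, Status} does not hold.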